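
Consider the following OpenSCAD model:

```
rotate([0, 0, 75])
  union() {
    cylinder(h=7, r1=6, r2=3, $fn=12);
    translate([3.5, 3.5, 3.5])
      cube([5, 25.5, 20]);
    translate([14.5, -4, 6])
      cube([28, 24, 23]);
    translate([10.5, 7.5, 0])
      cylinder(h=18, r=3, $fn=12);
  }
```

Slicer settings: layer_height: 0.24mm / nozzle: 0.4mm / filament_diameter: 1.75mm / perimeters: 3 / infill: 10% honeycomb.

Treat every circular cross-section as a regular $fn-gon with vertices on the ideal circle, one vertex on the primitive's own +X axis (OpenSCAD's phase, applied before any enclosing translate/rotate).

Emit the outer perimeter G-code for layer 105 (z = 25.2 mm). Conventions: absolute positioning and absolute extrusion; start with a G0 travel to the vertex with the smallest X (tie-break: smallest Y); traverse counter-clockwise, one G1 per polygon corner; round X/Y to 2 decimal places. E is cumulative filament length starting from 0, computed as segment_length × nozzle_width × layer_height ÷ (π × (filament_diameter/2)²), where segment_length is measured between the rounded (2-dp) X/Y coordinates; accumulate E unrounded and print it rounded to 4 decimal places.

G0 X-15.57 Y19.18 Z25.20
G1 X7.62 Y12.97 E0.9582
G1 X14.86 Y40.02 E2.0758
G1 X-8.32 Y46.23 E3.0336
G1 X-15.57 Y19.18 E4.1513

At z = 25.2 mm: the cone is not intersected at this z (z outside [0, 7]); the cube at (3.5, 3.5) is not intersected at this z (z outside [3.5, 23.5]); the cube at (14.5, -4) (footprint 28×24) is included at this height; the cylinder at (10.5, 7.5) does not reach this height (z outside [0, 18]); Combining (union): only the 28×24 cube at (14.5, -4) is present, so the union is just that shape — 1 connected region; (whole slice rotated 75° about Z — lengths, areas and connectivity unchanged). The outline is a single polygon with 4 vertices. Extrusion per mm of travel: 0.4 × 0.24 / (π × 0.875²) = 0.039912. Accumulating E over each segment gives final E = 4.1513.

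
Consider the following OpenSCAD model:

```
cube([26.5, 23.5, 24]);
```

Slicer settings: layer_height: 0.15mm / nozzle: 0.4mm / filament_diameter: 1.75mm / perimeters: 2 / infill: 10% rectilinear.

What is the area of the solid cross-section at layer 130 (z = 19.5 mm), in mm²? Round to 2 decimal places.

622.75 mm²

At z = 19.5 mm: the 26.5×23.5 cube contributes its full rectangle (area 622.75 mm²). Overall, the cross-section is a single solid region. Net area = 622.75 mm².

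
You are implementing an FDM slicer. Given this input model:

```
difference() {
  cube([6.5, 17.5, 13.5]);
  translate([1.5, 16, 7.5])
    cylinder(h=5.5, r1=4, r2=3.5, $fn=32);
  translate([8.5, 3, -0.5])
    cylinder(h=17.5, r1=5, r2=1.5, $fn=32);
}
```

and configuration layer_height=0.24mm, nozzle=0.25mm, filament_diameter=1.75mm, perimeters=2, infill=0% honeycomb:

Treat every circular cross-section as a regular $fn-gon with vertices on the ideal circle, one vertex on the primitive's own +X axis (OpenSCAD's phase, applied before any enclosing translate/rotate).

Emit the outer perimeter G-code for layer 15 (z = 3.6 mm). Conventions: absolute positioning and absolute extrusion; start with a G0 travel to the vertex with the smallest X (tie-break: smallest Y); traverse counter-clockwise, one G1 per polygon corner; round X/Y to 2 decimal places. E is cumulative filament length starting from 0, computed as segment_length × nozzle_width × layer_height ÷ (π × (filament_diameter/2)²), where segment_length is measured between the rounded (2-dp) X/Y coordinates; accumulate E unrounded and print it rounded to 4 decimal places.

G0 X0.00 Y0.00 Z3.60
G1 X5.60 Y0.00 E0.1397
G1 X5.54 Y0.04 E0.1415
G1 X5.02 Y0.68 E0.1621
G1 X4.64 Y1.40 E0.1824
G1 X4.40 Y2.18 E0.2027
G1 X4.32 Y3.00 E0.2233
G1 X4.40 Y3.82 E0.2438
G1 X4.64 Y4.60 E0.2642
G1 X5.02 Y5.32 E0.2845
G1 X5.54 Y5.96 E0.3051
G1 X6.18 Y6.48 E0.3256
G1 X6.50 Y6.65 E0.3347
G1 X6.50 Y17.50 E0.6053
G1 X0.00 Y17.50 E0.7675
G1 X0.00 Y0.00 E1.2040

At z = 3.6 mm: the cube is present — its section is the full 6.5×17.5 rectangle; the cone at (1.5, 16) does not reach this height (z outside [7.5, 13]); the cone at (8.5, 3) contributes a regular 32-gon of circumradius 4.180 (interpolated between r1=5 and r2=1.5 at t=0.234); After the difference (first − rest): starting from the 6.5×17.5 cube, the cone at (8.5, 3) partially overlaps it — only the 10.95 mm² overlap (of its 54.54 mm²) is removed, clipping the outline — 1 connected region. The outline is a single polygon with 15 vertices. Extrusion per mm of travel: 0.25 × 0.24 / (π × 0.875²) = 0.024945. Accumulating E over each segment gives final E = 1.2040.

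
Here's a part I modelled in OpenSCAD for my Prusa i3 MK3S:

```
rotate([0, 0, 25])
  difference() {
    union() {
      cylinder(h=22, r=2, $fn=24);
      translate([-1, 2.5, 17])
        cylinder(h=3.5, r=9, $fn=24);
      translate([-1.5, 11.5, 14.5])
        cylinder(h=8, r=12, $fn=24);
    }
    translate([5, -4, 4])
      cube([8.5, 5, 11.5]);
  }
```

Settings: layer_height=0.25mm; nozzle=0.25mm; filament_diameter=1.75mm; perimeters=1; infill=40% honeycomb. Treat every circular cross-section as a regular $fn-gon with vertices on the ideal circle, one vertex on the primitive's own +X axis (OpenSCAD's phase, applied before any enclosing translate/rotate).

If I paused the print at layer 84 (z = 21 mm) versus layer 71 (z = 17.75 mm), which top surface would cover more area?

layer 71 (z = 17.75 mm)

Layer 84 (z = 21): the r=2 cylinder gives a regular 24-gon of circumradius 2 (constant along its height) (area = (24/2)·2.000²·sin(360°/24) = 12.42 mm²); the cylinder at (-1, 2.5) is not intersected at this z (z outside [17, 20.5]); the cylinder at (-1.5, 11.5): section is a regular 24-gon, circumradius r=12 (area = (24/2)·12.000²·sin(360°/24) = 447.24 mm²); Combining (union): the regions partially overlap — summed areas 459.66 mm² minus the doubly-counted overlap 7.35 mm² gives 452.31 mm² — area = 452.31 mm²; the cube at (5, -4) does not reach this height (z outside [4, 15.5]); After the difference (first − rest): none of the subtracted shapes is present at this height, so that combined region is unchanged — area = 452.31 mm²; (whole slice rotated 25° about Z — lengths, areas and connectivity unchanged). So its area = 452.31 mm². Layer 71 (z = 17.75): the cylinder: section is a regular 24-gon, circumradius r=2 (area = (24/2)·2.000²·sin(360°/24) = 12.42 mm²); the cylinder at (-1, 2.5): section is a regular 24-gon, circumradius r=9 (area = (24/2)·9.000²·sin(360°/24) = 251.57 mm²); the r=12 cylinder at (-1.5, 11.5) contributes a regular 24-gon of circumradius 12 (area = (24/2)·12.000²·sin(360°/24) = 447.24 mm²); Merging all regions: the regions partially overlap — summed areas 711.23 mm² minus the doubly-counted overlap 168.29 mm² gives 542.95 mm² — area = 542.95 mm²; the cube at (5, -4) does not reach this height (z outside [4, 15.5]); After the difference (first − rest): none of the subtracted shapes is present at this height, so the result so far is unchanged — area = 542.95 mm²; (rotated 25° about Z; rotation is an isometry so areas/perimeters/island counts are preserved). So its area = 542.95 mm². Layer 71 is larger (542.95 vs 452.31 mm²).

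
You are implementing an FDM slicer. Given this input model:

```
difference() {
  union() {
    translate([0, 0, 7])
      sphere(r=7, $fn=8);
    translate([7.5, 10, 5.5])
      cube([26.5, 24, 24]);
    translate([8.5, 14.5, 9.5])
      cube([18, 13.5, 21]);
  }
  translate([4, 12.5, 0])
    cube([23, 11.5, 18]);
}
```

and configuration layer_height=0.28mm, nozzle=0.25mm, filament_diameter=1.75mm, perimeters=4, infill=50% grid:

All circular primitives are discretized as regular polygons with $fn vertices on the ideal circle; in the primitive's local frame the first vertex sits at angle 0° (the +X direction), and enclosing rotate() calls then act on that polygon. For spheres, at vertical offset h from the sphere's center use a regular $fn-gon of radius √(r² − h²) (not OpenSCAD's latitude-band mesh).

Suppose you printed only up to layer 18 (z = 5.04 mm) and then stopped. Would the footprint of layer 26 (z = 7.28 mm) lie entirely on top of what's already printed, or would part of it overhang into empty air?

part overhangs

Compare the two slices. At z = 5.04: the r=7 sphere contributes a regular 8-gon of circumradius √(7²−1.96²) = 6.720 (area = (8/2)·6.720²·sin(360°/8) = 127.73 mm²); the cube at (7.5, 10) is absent (z outside [5.5, 29.5]); the cube at (8.5, 14.5) does not reach this height (z outside [9.5, 30.5]); Taking the union: only the r=7 sphere is present, so the union is just that shape — area = 127.73 mm²; the cube at (4, 12.5) is present — its section is the full 23×11.5 rectangle (area 264.50 mm²); Taking the first minus the rest: starting from the result so far (127.73 mm²), the 23×11.5 cube at (4, 12.5) misses the remaining region (no effect) — area = 127.73 mm². At z = 7.28: the r=7 sphere contributes a regular 8-gon of circumradius √(7²−0.28²) = 6.994 (area = (8/2)·6.994²·sin(360°/8) = 138.37 mm²); the 26.5×24 cube at (7.5, 10) contributes its full rectangle (area 636.00 mm²); the cube at (8.5, 14.5) is not intersected at this z (z outside [9.5, 30.5]); Taking the union: the 2 present regions are separate (no shared area or edge), so areas and boundary lengths simply add and each stays a separate island — area = 774.37 mm²; the cube at (4, 12.5) is present — its section is the full 23×11.5 rectangle (area 264.50 mm²); After the difference (first − rest): starting from that combined region (774.37 mm²), the 23×11.5 cube at (4, 12.5) partially overlaps it — only the 224.25 mm² overlap (of its 264.50 mm²) is removed, clipping the outline — area = 550.12 mm². Checking containment: at z = 7.28 the cross-section extends beyond the z = 5.04 cross-section by about 422.39 mm².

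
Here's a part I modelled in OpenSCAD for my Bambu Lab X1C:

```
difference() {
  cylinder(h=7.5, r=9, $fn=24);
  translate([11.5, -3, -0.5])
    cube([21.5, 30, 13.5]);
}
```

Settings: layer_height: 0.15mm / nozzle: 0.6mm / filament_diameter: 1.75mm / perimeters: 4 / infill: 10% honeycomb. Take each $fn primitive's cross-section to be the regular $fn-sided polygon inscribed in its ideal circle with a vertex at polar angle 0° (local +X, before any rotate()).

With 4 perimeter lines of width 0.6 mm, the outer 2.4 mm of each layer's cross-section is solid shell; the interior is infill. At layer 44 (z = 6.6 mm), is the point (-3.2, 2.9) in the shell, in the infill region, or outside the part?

infill

At z = 6.6 mm: the r=9 cylinder contributes a regular 24-gon of circumradius 9; the cube at (11.5, -3) is present — its section is the full 21.5×30 rectangle; Subtracting the remaining from the first: starting from the r=9 cylinder, the 21.5×30 cube at (11.5, -3) misses the remaining region (no effect) — 1 connected region. Overall, the cross-section is a single solid region. The nearest boundary edge runs (-7.79, 4.50)→(-6.36, 6.36); distance from the point to it = 4.62 mm. The point is inside the cross-section and 4.62 mm from the nearest boundary — more than the 2.4 mm shell width (4 × 0.6), so it's in the infill interior.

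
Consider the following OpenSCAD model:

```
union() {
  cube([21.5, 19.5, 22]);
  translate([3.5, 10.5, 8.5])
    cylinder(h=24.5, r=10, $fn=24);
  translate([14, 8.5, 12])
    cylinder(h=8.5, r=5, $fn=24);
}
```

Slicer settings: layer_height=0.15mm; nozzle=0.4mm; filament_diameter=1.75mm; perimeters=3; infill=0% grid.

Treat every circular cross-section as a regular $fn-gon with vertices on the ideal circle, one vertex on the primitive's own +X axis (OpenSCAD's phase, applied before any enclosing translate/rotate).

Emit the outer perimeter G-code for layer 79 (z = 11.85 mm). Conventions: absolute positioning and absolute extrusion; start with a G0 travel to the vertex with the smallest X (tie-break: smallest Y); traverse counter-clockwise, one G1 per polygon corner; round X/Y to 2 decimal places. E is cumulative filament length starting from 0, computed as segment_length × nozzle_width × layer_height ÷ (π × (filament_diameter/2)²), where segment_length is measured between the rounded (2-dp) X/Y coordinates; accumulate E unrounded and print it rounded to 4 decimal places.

G0 X-6.50 Y10.50 Z11.85
G1 X-6.16 Y7.91 E0.0652
G1 X-5.16 Y5.50 E0.1302
G1 X-3.57 Y3.43 E0.1954
G1 X-1.50 Y1.84 E0.2605
G1 X0.00 Y1.22 E0.3010
G1 X0.00 Y0.00 E0.3314
G1 X21.50 Y0.00 E0.8677
G1 X21.50 Y19.50 E1.3541
G1 X7.68 Y19.50 E1.6989
G1 X6.09 Y20.16 E1.7418
G1 X3.50 Y20.50 E1.8070
G1 X0.91 Y20.16 E1.8722
G1 X-1.50 Y19.16 E1.9372
G1 X-3.57 Y17.57 E2.0024
G1 X-5.16 Y15.50 E2.0675
G1 X-6.16 Y13.09 E2.1325
G1 X-6.50 Y10.50 E2.1977

At z = 11.85 mm: the cube is present — its section is the full 21.5×19.5 rectangle; the r=10 cylinder at (3.5, 10.5) contributes a regular 24-gon of circumradius 10; the cylinder at (14, 8.5) is absent (z outside [12, 20.5]); Combining (union): the regions partially overlap (shared area 218.20 mm²), so overlapping operands fuse into one piece — 1 connected region. The outline is a single polygon with 17 vertices. Extrusion per mm of travel: 0.4 × 0.15 / (π × 0.875²) = 0.024945. Accumulating E over each segment gives final E = 2.1977.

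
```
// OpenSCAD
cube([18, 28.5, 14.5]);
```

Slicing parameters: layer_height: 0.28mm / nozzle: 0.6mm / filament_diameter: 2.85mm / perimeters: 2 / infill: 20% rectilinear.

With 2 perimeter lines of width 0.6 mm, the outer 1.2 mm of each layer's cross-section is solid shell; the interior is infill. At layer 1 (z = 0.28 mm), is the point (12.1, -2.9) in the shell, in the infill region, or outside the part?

At z = 0.28 mm: the 18×28.5 cube contributes its full rectangle. Overall, the cross-section is a single solid region. The nearest boundary edge runs (0.00, 0.00)→(18.00, 0.00); distance from the point to it = 2.90 mm. The point is not inside any of the regions above, so it lies outside the cross-section (2.90 mm from the nearest boundary).

outside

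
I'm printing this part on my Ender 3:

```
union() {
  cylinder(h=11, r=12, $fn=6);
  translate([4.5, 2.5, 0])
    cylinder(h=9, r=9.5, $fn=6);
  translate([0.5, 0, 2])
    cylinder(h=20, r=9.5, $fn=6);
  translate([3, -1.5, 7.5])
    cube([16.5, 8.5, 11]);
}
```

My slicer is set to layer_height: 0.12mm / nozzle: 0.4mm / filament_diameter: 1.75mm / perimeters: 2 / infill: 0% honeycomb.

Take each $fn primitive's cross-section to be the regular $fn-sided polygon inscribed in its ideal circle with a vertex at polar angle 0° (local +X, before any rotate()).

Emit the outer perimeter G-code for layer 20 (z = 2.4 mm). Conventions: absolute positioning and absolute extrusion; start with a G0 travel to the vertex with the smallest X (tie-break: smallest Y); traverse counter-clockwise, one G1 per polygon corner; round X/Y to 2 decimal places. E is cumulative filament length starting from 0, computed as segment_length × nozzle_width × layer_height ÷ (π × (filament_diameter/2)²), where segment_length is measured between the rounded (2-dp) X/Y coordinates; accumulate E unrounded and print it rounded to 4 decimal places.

G0 X-12.00 Y0.00 Z2.40
G1 X-6.00 Y-10.39 E0.2394
G1 X6.00 Y-10.39 E0.4789
G1 X8.69 Y-5.73 E0.5863
G1 X9.25 Y-5.73 E0.5975
G1 X14.00 Y2.50 E0.7871
G1 X9.25 Y10.73 E0.9767
G1 X-0.25 Y10.73 E1.1663
G1 X-0.44 Y10.39 E1.1741
G1 X-6.00 Y10.39 E1.2850
G1 X-12.00 Y0.00 E1.5245

At z = 2.4 mm: the cylinder: section is a regular 6-gon, circumradius r=12; the r=9.5 cylinder at (4.5, 2.5) gives a regular 6-gon of circumradius 9.5 (constant along its height); the r=9.5 cylinder at (0.5, 0) contributes a regular 6-gon of circumradius 9.5; the cube at (3, -1.5) is not intersected at this z (z outside [7.5, 18.5]); Merging all regions: the regions partially overlap (shared area 430.34 mm²), so overlapping operands fuse into one piece — 1 connected region. The outline is a single polygon with 10 vertices. Extrusion per mm of travel: 0.4 × 0.12 / (π × 0.875²) = 0.019956. Accumulating E over each segment gives final E = 1.5245.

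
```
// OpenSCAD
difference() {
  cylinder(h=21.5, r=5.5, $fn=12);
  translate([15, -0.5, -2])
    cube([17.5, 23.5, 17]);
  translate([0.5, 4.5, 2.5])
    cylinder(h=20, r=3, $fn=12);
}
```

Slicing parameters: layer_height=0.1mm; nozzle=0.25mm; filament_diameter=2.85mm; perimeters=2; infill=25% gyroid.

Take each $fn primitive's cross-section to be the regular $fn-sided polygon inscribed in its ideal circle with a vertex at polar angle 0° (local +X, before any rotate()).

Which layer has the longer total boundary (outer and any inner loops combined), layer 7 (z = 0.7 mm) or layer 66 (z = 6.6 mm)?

Layer 7 (z = 0.7): the cylinder: section is a regular 12-gon, circumradius r=5.5 (perimeter = 2·12·5.500·sin(180°/12) = 34.16 mm); the cube at (15, -0.5) (footprint 17.5×23.5) is included at this height (perimeter 82.00 mm); the cylinder at (0.5, 4.5) is not intersected at this z (z outside [2.5, 22.5]); Taking the first minus the rest: starting from the r=5.5 cylinder, the 17.5×23.5 cube at (15, -0.5) misses the remaining region (no effect) — boundary = 34.16 mm. So its perimeter = 34.16 mm. Layer 66 (z = 6.6): the cylinder: section is a regular 12-gon, circumradius r=5.5 (perimeter = 2·12·5.500·sin(180°/12) = 34.16 mm); the 17.5×23.5 cube at (15, -0.5) contributes its full rectangle (perimeter 82.00 mm); the r=3 cylinder at (0.5, 4.5) contributes a regular 12-gon of circumradius 3 (perimeter = 2·12·3.000·sin(180°/12) = 18.63 mm); After the difference (first − rest): starting from the r=5.5 cylinder, the 17.5×23.5 cube at (15, -0.5) misses the remaining region (no effect); the r=3 cylinder at (0.5, 4.5) partially overlaps it — only the 16.82 mm² overlap (of its 27.00 mm²) is removed, clipping the outline — boundary = 37.20 mm. So its perimeter = 37.20 mm. Layer 66 is larger (37.20 vs 34.16 mm).

layer 66 (z = 6.6 mm)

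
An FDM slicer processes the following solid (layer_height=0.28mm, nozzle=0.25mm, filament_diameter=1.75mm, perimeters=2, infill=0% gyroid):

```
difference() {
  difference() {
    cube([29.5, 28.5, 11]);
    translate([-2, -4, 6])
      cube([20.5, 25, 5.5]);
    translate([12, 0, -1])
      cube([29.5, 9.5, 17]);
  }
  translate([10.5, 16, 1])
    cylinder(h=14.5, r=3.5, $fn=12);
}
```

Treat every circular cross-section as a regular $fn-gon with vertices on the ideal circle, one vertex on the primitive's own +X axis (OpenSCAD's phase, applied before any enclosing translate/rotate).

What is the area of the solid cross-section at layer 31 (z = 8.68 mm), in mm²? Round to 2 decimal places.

347.75 mm²

At z = 8.68 mm: the cube is present — its section is the full 29.5×28.5 rectangle (area 840.75 mm²); the cube at (-2, -4) is present — its section is the full 20.5×25 rectangle (area 512.50 mm²); the cube at (12, 0) (footprint 29.5×9.5) is included at this height (area 280.25 mm²); Taking the first minus the rest: starting from the 29.5×28.5 cube (840.75 mm²), the 20.5×25 cube at (-2, -4) partially overlaps it — only the 388.50 mm² overlap (of its 512.50 mm²) is removed, clipping the outline; the 29.5×9.5 cube at (12, 0) partially overlaps it — only the 104.50 mm² overlap (of its 280.25 mm²) is removed, clipping the outline — area = 347.75 mm²; the r=3.5 cylinder at (10.5, 16) gives a regular 12-gon of circumradius 3.5 (constant along its height) (area = (12/2)·3.500²·sin(360°/12) = 36.75 mm²); Taking the first minus the rest: starting from the result so far (347.75 mm²), the r=3.5 cylinder at (10.5, 16) misses the remaining region (no effect) — area = 347.75 mm². Overall, the cross-section is a single solid region. Net area = 347.75 mm².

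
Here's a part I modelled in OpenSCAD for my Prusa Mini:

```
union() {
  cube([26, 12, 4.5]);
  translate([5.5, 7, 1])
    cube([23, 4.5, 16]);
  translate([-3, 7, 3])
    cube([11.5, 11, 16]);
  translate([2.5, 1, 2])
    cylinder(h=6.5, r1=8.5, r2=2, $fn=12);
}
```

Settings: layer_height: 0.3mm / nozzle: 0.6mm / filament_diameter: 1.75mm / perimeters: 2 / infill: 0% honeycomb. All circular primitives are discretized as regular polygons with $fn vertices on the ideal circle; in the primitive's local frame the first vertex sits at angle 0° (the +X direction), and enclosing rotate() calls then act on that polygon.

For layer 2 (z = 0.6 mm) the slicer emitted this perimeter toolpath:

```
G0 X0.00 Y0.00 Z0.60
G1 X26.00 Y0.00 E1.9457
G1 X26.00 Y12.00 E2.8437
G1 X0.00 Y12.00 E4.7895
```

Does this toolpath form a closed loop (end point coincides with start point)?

Start point (G0): (0.00, 0.00). End point (last G1): the path does not return to the start — open.

no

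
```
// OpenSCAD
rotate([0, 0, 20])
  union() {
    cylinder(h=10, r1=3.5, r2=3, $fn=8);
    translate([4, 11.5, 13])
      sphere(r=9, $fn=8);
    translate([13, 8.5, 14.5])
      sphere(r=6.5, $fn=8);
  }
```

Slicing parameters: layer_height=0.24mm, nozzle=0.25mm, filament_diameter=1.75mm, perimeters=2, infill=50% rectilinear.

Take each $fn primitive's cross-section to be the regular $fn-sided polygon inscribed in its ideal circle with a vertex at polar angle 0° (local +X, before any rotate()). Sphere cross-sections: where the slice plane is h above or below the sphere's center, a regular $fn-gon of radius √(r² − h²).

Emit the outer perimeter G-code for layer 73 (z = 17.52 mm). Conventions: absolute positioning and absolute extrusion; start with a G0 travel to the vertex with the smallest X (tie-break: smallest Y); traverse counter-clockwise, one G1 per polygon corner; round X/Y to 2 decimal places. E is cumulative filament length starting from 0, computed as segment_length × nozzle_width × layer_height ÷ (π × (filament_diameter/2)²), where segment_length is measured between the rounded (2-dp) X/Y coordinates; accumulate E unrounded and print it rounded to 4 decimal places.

At z = 17.52 mm: the cone is absent (z outside [0, 10]); the r=9 sphere at (4, 11.5) contributes a regular 8-gon of circumradius √(9²−4.52²) = 7.783; the r=6.5 sphere at (13, 8.5) slices to a regular 8-gon of circumradius 5.756 (√(r²−h²) with h=3.02 from center); Merging all regions: the regions partially overlap (shared area 19.88 mm²), so overlapping operands fuse into one piece — 1 connected region; (whole slice rotated 20° about Z — lengths, areas and connectivity unchanged). The outline is a single polygon with 14 vertices. Extrusion per mm of travel: 0.25 × 0.24 / (π × 0.875²) = 0.024945. Accumulating E over each segment gives final E = 1.5947.

G0 X-7.49 Y9.51 Z17.52
G1 X-3.46 Y5.12 E0.1487
G1 X2.49 Y4.86 E0.2972
G1 X6.05 Y8.12 E0.4176
G1 X6.88 Y7.22 E0.4482
G1 X11.28 Y7.02 E0.5580
G1 X14.53 Y10.00 E0.6680
G1 X14.72 Y14.40 E0.7779
G1 X11.74 Y17.65 E0.8879
G1 X7.34 Y17.84 E0.9978
G1 X5.73 Y16.37 E1.0521
G1 X3.11 Y19.23 E1.1489
G1 X-2.84 Y19.49 E1.2975
G1 X-7.23 Y15.46 E1.4461
G1 X-7.49 Y9.51 E1.5947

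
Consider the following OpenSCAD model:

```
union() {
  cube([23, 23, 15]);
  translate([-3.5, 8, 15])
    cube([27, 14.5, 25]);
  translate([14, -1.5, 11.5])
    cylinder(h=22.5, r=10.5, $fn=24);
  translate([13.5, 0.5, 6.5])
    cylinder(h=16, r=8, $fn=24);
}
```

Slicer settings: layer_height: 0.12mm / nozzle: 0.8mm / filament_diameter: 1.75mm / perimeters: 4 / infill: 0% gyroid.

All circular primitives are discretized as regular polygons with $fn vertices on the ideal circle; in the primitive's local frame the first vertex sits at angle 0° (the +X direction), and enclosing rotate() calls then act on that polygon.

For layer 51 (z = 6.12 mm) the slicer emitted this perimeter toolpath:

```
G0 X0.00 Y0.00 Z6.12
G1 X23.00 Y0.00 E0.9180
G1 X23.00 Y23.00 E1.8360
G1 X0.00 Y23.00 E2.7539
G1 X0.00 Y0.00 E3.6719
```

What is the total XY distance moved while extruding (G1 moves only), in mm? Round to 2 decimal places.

Sum the Euclidean lengths of each G1 segment: total = 92.00 mm.

92.00 mm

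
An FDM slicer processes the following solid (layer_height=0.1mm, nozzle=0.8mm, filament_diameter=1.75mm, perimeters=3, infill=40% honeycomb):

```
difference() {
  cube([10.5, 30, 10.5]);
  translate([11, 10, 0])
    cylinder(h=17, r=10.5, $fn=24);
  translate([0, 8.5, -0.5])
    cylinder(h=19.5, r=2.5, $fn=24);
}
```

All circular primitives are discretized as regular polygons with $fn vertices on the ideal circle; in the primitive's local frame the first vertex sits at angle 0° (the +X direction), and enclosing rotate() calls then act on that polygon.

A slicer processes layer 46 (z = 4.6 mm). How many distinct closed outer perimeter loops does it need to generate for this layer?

2

At z = 4.6 mm: the 10.5×30 cube contributes its full rectangle; the r=10.5 cylinder at (11, 10) gives a regular 24-gon of circumradius 10.5 (constant along its height); the cylinder at (0, 8.5): section is a regular 24-gon, circumradius r=2.5; Taking the first minus the rest: starting from the 10.5×30 cube, the r=10.5 cylinder at (11, 10) partially overlaps it — only the 160.08 mm² overlap (of its 342.42 mm²) is removed, clipping the outline; the r=2.5 cylinder at (0, 8.5) partially overlaps it — only the 3.65 mm² overlap (of its 19.41 mm²) is removed, clipping the outline — 2 connected regions. The result has 2 disconnected regions.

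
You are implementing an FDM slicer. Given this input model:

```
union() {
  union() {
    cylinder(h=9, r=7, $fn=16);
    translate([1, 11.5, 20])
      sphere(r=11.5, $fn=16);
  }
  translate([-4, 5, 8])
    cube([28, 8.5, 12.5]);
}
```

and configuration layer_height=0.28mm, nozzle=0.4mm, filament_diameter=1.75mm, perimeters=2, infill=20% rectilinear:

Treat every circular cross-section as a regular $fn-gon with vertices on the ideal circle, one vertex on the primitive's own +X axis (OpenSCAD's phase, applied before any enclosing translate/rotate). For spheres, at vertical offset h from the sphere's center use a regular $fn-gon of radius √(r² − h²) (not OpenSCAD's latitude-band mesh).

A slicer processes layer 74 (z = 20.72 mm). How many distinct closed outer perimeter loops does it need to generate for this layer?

1

At z = 20.72 mm: the cylinder is not intersected at this z (z outside [0, 9]); the r=11.5 sphere at (1, 11.5) slices to a regular 16-gon of circumradius 11.477 (√(r²−h²) with h=0.72 from center); Taking the union: only the r=11.5 sphere at (1, 11.5) is present, so the union is just that shape — 1 connected region; the cube at (-4, 5) is not intersected at this z (z outside [8, 20.5]); Taking the union: only that combined region is present, so the union is just that shape — 1 connected region. The result has 1 disconnected region.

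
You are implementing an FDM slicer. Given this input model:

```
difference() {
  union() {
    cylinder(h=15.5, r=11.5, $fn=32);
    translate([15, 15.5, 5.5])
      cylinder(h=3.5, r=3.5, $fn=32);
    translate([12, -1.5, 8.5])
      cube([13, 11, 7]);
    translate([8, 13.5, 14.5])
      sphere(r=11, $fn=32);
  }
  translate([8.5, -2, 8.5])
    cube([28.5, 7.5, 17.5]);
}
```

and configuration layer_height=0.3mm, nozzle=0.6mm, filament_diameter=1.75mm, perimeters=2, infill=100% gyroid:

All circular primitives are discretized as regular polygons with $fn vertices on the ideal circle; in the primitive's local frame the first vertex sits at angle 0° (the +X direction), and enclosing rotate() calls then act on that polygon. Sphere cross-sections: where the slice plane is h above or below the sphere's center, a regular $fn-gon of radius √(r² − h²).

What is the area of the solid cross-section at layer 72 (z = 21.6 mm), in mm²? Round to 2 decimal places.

219.91 mm²

At z = 21.6 mm: the cylinder is absent (z outside [0, 15.5]); the cylinder at (15, 15.5) is absent (z outside [5.5, 9]); the cube at (12, -1.5) is not intersected at this z (z outside [8.5, 15.5]); the sphere at (8, 13.5): section is a regular 32-gon, circumradius = √(r²−h²) = √(11²−7.1²) = 8.402 (area = (32/2)·8.402²·sin(360°/32) = 220.34 mm²); Merging all regions: only the r=11 sphere at (8, 13.5) is present, so the union is just that shape — area = 220.34 mm²; the cube at (8.5, -2) is present — its section is the full 28.5×7.5 rectangle (area 213.75 mm²); After the difference (first − rest): starting from the result so far (220.34 mm²), the 28.5×7.5 cube at (8.5, -2) partially overlaps it — only the 0.43 mm² overlap (of its 213.75 mm²) is removed, clipping the outline — area = 219.91 mm². Overall, the cross-section is a single solid region. Net area = 219.91 mm².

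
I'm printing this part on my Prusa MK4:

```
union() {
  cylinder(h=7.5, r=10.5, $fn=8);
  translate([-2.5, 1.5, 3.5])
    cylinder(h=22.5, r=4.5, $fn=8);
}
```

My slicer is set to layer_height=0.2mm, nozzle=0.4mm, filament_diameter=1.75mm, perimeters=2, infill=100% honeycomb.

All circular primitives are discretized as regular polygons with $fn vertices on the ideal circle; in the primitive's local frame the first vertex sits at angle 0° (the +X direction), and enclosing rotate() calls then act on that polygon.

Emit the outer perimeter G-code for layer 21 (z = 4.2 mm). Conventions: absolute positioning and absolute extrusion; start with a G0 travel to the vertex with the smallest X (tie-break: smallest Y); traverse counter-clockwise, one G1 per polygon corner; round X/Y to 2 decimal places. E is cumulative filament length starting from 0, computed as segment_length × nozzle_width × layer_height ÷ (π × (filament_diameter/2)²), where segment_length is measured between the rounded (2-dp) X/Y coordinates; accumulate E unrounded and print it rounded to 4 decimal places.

At z = 4.2 mm: the cylinder: section is a regular 8-gon, circumradius r=10.5; the r=4.5 cylinder at (-2.5, 1.5) gives a regular 8-gon of circumradius 4.5 (constant along its height); Combining (union): the r=4.5 cylinder at (-2.5, 1.5) lies entirely inside the r=10.5 cylinder, so the union is just the r=10.5 cylinder — 1 connected region. The outline is a single polygon with 8 vertices. Extrusion per mm of travel: 0.4 × 0.2 / (π × 0.875²) = 0.033260. Accumulating E over each segment gives final E = 2.1377.

G0 X-10.50 Y0.00 Z4.20
G1 X-7.42 Y-7.42 E0.2672
G1 X0.00 Y-10.50 E0.5344
G1 X7.42 Y-7.42 E0.8016
G1 X10.50 Y0.00 E1.0688
G1 X7.42 Y7.42 E1.3360
G1 X0.00 Y10.50 E1.6032
G1 X-7.42 Y7.42 E1.8704
G1 X-10.50 Y0.00 E2.1377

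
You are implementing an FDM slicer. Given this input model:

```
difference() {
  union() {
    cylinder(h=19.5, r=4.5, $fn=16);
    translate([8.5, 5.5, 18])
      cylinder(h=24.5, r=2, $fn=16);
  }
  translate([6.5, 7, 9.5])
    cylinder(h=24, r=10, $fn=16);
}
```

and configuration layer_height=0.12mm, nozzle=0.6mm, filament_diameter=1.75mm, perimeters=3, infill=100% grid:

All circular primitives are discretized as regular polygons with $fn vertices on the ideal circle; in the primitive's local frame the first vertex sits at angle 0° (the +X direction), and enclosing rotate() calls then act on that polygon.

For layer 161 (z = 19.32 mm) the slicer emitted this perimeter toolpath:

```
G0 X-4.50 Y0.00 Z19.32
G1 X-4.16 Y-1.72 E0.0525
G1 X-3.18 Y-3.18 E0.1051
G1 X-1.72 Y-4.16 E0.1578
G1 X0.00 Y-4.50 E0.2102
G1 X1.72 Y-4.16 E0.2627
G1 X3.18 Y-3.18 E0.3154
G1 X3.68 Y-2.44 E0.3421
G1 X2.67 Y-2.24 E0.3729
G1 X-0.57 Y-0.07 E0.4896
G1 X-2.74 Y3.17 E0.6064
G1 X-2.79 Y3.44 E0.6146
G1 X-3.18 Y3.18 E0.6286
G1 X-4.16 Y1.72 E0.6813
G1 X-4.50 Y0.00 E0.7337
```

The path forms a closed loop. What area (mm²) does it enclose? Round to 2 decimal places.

Apply the shoelace formula to the sequence of (X, Y) vertices; enclosed area = 31.12 mm².

31.12 mm²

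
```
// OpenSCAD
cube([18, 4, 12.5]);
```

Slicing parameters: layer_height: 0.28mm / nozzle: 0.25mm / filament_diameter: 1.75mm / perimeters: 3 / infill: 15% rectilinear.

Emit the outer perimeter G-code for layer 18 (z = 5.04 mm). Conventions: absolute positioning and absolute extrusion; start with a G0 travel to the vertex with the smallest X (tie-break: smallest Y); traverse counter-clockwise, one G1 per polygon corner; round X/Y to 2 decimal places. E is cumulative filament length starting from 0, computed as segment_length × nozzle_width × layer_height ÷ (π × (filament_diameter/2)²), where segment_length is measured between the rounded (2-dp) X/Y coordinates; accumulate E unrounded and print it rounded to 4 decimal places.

G0 X0.00 Y0.00 Z5.04
G1 X18.00 Y0.00 E0.5238
G1 X18.00 Y4.00 E0.6403
G1 X0.00 Y4.00 E1.1641
G1 X0.00 Y0.00 E1.2805

At z = 5.04 mm: the cube is present — its section is the full 18×4 rectangle. The outline is a single polygon with 4 vertices. Extrusion per mm of travel: 0.25 × 0.28 / (π × 0.875²) = 0.029103. Accumulating E over each segment gives final E = 1.2805.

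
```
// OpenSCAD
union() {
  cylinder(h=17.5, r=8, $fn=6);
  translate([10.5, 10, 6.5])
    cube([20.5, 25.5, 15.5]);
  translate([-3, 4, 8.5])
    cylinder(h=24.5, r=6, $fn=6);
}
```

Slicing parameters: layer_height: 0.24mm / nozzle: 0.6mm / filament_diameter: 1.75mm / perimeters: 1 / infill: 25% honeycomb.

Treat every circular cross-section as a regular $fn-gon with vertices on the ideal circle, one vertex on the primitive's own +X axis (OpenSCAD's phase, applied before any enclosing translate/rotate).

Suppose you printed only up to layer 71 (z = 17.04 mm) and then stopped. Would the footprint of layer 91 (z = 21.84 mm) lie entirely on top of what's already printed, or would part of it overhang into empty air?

Compare the two slices. At z = 17.04: the cylinder: section is a regular 6-gon, circumradius r=8 (area = (6/2)·8.000²·sin(360°/6) = 166.28 mm²); the 20.5×25.5 cube at (10.5, 10) contributes its full rectangle (area 522.75 mm²); the cylinder at (-3, 4): section is a regular 6-gon, circumradius r=6 (area = (6/2)·6.000²·sin(360°/6) = 93.53 mm²); Merging all regions: the regions partially overlap — summed areas 782.56 mm² minus the doubly-counted overlap 62.52 mm² gives 720.04 mm² — area = 720.04 mm². At z = 21.84: the cylinder is absent (z outside [0, 17.5]); the 20.5×25.5 cube at (10.5, 10) contributes its full rectangle (area 522.75 mm²); the r=6 cylinder at (-3, 4) contributes a regular 6-gon of circumradius 6 (area = (6/2)·6.000²·sin(360°/6) = 93.53 mm²); Merging all regions: the 2 present regions are separate (no shared area or edge), so areas and boundary lengths simply add and each stays a separate island — area = 616.28 mm². Checking containment: the cross-section at z = 21.84 is a subset of the cross-section at z = 17.04.

entirely on top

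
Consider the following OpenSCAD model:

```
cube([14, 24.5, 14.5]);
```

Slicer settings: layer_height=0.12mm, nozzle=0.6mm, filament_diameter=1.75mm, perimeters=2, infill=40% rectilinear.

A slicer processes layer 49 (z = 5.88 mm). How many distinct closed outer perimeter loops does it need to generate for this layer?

1

At z = 5.88 mm: the cube is present — its section is the full 14×24.5 rectangle. The result has 1 disconnected region.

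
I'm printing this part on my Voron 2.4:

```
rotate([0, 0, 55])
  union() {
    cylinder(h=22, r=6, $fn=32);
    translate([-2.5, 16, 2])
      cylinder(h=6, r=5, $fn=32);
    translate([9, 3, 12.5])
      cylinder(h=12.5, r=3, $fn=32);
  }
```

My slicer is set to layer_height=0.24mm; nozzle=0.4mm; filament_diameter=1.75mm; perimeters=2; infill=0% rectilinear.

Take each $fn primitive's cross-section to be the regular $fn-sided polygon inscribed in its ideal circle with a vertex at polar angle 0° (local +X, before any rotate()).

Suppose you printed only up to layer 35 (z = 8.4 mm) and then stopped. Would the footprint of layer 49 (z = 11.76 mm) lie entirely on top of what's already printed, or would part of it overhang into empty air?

Compare the two slices. At z = 8.4: the r=6 cylinder contributes a regular 32-gon of circumradius 6 (area = (32/2)·6.000²·sin(360°/32) = 112.37 mm²); the cylinder at (-2.5, 16) does not reach this height (z outside [2, 8]); the cylinder at (9, 3) is absent (z outside [12.5, 25]); Taking the union: only the r=6 cylinder is present, so the union is just that shape — area = 112.37 mm²; (whole slice rotated 55° about Z — lengths, areas and connectivity unchanged). At z = 11.76: the cylinder: section is a regular 32-gon, circumradius r=6 (area = (32/2)·6.000²·sin(360°/32) = 112.37 mm²); the cylinder at (-2.5, 16) is not intersected at this z (z outside [2, 8]); the cylinder at (9, 3) does not reach this height (z outside [12.5, 25]); Taking the union: only the r=6 cylinder is present, so the union is just that shape — area = 112.37 mm²; (rotated 55° about Z; rotation is an isometry so areas/perimeters/island counts are preserved). Checking containment: the cross-section at z = 11.76 is a subset of the cross-section at z = 8.4.

entirely on top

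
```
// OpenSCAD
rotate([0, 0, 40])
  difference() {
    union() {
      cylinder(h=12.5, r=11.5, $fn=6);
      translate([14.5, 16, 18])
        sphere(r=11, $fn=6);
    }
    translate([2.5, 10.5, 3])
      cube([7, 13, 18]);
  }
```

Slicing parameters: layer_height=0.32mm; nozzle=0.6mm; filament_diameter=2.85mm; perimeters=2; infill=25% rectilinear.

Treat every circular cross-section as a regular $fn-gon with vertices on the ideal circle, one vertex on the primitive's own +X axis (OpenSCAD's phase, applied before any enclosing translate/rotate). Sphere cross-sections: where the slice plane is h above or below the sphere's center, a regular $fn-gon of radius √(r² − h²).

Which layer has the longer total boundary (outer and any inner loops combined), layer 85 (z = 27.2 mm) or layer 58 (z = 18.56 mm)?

layer 58 (z = 18.56 mm)

Layer 85 (z = 27.2): the cylinder does not reach this height (z outside [0, 12.5]); the sphere at (14.5, 16): section is a regular 6-gon, circumradius = √(r²−h²) = √(11²−9.2²) = 6.030 (perimeter = 2·6·6.030·sin(180°/6) = 36.18 mm); Combining (union): only the r=11 sphere at (14.5, 16) is present, so the union is just that shape — boundary = 36.18 mm; the cube at (2.5, 10.5) is absent (z outside [3, 21]); Subtracting the remaining from the first: none of the subtracted shapes is present at this height, so that combined region is unchanged — boundary = 36.18 mm; (rotated 40° about Z; rotation is an isometry so areas/perimeters/island counts are preserved). So its perimeter = 36.18 mm. Layer 58 (z = 18.56): the cylinder does not reach this height (z outside [0, 12.5]); the r=11 sphere at (14.5, 16) contributes a regular 6-gon of circumradius √(11²−0.56²) = 10.986 (perimeter = 2·6·10.986·sin(180°/6) = 65.91 mm); Combining (union): only the r=11 sphere at (14.5, 16) is present, so the union is just that shape — boundary = 65.91 mm; the 7×13 cube at (2.5, 10.5) contributes its full rectangle (perimeter 40.00 mm); Taking the first minus the rest: starting from the result so far, the 7×13 cube at (2.5, 10.5) partially overlaps it — only the 52.84 mm² overlap (of its 91.00 mm²) is removed, clipping the outline — boundary = 68.37 mm; (rotated 40° about Z; rotation is an isometry so areas/perimeters/island counts are preserved). So its perimeter = 68.37 mm. Layer 58 is larger (68.37 vs 36.18 mm).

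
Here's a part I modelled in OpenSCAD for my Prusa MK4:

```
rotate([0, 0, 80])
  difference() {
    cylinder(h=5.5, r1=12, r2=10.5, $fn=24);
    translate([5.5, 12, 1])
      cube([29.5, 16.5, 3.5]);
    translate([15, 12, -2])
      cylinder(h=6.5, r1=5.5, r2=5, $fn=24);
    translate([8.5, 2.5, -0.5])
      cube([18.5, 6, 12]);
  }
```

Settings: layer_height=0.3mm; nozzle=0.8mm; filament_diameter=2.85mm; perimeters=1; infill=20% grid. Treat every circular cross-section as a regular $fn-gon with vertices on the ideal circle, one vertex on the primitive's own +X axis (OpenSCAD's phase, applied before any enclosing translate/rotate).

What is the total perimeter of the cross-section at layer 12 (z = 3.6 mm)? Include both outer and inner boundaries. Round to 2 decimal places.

At z = 3.6 mm: the cone: at t=0.655 of its height the radius interpolates to r₁+(r₂−r₁)t = 11.018, giving a regular 24-gon of that circumradius (perimeter = 2·24·11.018·sin(180°/24) = 69.03 mm); the 29.5×16.5 cube at (5.5, 12) contributes its full rectangle (perimeter 92.00 mm); the cone at (15, 12) contributes a regular 24-gon of circumradius 5.069 (interpolated between r1=5.5 and r2=5 at t=0.862) (perimeter = 2·24·5.069·sin(180°/24) = 31.76 mm); the 18.5×6 cube at (8.5, 2.5) contributes its full rectangle (perimeter 49.00 mm); Taking the first minus the rest: starting from the cone, the 29.5×16.5 cube at (5.5, 12) misses the remaining region (no effect); the cone at (15, 12) misses the remaining region (no effect); the 18.5×6 cube at (8.5, 2.5) partially overlaps it — only the 5.70 mm² overlap (of its 111.00 mm²) is removed, clipping the outline — boundary = 70.65 mm; (whole slice rotated 80° about Z — lengths, areas and connectivity unchanged). Overall, the cross-section is a single solid region. Total boundary length (outer) = 70.65 mm.

70.65 mm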